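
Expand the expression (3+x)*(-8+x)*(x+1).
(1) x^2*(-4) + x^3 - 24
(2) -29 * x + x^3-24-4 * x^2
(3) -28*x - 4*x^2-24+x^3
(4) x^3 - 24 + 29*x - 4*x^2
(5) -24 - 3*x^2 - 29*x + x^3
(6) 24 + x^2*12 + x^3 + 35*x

Expanding (3+x)*(-8+x)*(x+1):
= -29 * x + x^3-24-4 * x^2
2) -29 * x + x^3-24-4 * x^2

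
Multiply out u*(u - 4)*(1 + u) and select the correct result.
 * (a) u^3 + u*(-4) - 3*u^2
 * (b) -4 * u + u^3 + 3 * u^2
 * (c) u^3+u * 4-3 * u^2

Expanding u*(u - 4)*(1 + u):
= u^3 + u*(-4) - 3*u^2
a) u^3 + u*(-4) - 3*u^2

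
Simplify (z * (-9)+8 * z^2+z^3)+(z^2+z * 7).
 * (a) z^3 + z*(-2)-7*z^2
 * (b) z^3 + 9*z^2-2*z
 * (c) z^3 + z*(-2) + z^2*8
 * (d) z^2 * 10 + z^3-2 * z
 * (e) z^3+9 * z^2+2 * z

Adding the polynomials and combining like terms:
(z*(-9) + 8*z^2 + z^3) + (z^2 + z*7)
= z^3 + 9*z^2-2*z
b) z^3 + 9*z^2-2*z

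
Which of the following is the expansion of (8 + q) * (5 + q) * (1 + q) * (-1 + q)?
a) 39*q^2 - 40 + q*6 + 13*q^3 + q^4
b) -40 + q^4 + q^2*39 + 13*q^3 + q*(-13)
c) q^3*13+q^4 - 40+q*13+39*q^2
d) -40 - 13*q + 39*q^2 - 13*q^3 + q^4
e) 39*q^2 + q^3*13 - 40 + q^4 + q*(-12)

Expanding (8 + q) * (5 + q) * (1 + q) * (-1 + q):
= -40 + q^4 + q^2*39 + 13*q^3 + q*(-13)
b) -40 + q^4 + q^2*39 + 13*q^3 + q*(-13)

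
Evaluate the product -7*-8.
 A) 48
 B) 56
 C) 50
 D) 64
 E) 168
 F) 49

-7 * -8 = 56
B) 56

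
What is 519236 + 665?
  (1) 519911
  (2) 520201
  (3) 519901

519236 + 665 = 519901
3) 519901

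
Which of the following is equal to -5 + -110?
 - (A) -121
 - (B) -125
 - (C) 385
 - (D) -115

-5 + -110 = -115
D) -115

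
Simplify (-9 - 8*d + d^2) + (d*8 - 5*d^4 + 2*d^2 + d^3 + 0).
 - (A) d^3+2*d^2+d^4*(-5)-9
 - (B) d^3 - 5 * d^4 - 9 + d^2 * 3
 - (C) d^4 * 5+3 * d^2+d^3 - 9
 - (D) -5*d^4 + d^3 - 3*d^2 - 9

Adding the polynomials and combining like terms:
(-9 - 8*d + d^2) + (d*8 - 5*d^4 + 2*d^2 + d^3 + 0)
= d^3 - 5 * d^4 - 9 + d^2 * 3
B) d^3 - 5 * d^4 - 9 + d^2 * 3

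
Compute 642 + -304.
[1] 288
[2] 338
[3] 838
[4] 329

642 + -304 = 338
2) 338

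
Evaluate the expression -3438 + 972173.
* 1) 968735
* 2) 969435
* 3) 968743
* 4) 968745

-3438 + 972173 = 968735
1) 968735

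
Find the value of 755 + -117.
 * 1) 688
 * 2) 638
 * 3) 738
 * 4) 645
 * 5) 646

755 + -117 = 638
2) 638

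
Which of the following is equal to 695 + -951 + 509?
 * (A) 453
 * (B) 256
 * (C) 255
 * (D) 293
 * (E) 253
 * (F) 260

First: 695 + -951 = -256
Then: -256 + 509 = 253
E) 253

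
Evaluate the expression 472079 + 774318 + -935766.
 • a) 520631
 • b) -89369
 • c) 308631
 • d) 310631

First: 472079 + 774318 = 1246397
Then: 1246397 + -935766 = 310631
d) 310631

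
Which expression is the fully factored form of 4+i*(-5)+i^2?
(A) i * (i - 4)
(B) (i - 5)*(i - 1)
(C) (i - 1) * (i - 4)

We need to factor 4+i*(-5)+i^2.
The factored form is (i - 1) * (i - 4).
C) (i - 1) * (i - 4)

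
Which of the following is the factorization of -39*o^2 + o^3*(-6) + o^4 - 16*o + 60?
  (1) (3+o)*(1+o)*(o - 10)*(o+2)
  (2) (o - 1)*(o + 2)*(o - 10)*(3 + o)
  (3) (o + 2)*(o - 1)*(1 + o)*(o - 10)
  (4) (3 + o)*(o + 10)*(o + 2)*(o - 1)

We need to factor -39*o^2 + o^3*(-6) + o^4 - 16*o + 60.
The factored form is (o - 1)*(o + 2)*(o - 10)*(3 + o).
2) (o - 1)*(o + 2)*(o - 10)*(3 + o)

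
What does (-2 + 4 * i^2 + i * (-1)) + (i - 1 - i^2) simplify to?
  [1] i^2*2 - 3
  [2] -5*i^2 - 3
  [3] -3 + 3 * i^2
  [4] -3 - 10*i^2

Adding the polynomials and combining like terms:
(-2 + 4*i^2 + i*(-1)) + (i - 1 - i^2)
= -3 + 3 * i^2
3) -3 + 3 * i^2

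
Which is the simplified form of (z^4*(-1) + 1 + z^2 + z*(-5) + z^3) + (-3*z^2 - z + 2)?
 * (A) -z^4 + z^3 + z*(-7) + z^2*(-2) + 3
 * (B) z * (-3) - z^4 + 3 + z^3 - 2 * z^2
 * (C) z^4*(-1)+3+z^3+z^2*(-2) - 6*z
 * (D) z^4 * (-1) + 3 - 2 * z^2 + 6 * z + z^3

Adding the polynomials and combining like terms:
(z^4*(-1) + 1 + z^2 + z*(-5) + z^3) + (-3*z^2 - z + 2)
= z^4*(-1)+3+z^3+z^2*(-2) - 6*z
C) z^4*(-1)+3+z^3+z^2*(-2) - 6*z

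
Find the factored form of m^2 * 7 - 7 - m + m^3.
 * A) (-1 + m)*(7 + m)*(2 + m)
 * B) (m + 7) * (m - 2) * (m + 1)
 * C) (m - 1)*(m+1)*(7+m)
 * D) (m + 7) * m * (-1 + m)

We need to factor m^2 * 7 - 7 - m + m^3.
The factored form is (m - 1)*(m+1)*(7+m).
C) (m - 1)*(m+1)*(7+m)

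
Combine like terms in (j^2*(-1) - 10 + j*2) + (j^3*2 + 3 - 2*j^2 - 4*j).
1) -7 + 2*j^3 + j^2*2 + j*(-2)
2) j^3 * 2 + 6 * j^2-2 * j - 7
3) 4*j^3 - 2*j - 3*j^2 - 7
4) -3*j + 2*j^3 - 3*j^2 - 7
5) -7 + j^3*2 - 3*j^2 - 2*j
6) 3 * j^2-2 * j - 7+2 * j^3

Adding the polynomials and combining like terms:
(j^2*(-1) - 10 + j*2) + (j^3*2 + 3 - 2*j^2 - 4*j)
= -7 + j^3*2 - 3*j^2 - 2*j
5) -7 + j^3*2 - 3*j^2 - 2*j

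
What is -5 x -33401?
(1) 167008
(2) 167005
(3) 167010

-5 * -33401 = 167005
2) 167005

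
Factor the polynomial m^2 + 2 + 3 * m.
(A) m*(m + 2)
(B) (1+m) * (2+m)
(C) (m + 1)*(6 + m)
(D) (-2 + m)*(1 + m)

We need to factor m^2 + 2 + 3 * m.
The factored form is (1+m) * (2+m).
B) (1+m) * (2+m)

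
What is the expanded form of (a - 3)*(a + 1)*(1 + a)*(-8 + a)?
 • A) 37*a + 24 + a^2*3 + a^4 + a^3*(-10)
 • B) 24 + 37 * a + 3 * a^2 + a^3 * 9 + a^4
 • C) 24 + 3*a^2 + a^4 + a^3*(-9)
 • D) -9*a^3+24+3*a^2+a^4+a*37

Expanding (a - 3)*(a + 1)*(1 + a)*(-8 + a):
= -9*a^3+24+3*a^2+a^4+a*37
D) -9*a^3+24+3*a^2+a^4+a*37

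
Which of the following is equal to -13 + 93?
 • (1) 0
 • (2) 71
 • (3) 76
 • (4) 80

-13 + 93 = 80
4) 80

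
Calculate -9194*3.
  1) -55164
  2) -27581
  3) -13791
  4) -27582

-9194 * 3 = -27582
4) -27582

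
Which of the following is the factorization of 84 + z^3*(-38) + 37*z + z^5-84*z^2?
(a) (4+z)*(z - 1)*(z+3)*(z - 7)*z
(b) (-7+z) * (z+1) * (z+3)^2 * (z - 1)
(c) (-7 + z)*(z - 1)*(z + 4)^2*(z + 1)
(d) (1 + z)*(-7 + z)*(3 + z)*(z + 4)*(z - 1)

We need to factor 84 + z^3*(-38) + 37*z + z^5-84*z^2.
The factored form is (1 + z)*(-7 + z)*(3 + z)*(z + 4)*(z - 1).
d) (1 + z)*(-7 + z)*(3 + z)*(z + 4)*(z - 1)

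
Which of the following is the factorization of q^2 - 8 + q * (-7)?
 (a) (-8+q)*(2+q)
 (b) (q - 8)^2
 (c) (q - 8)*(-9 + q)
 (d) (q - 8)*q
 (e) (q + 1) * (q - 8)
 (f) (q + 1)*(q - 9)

We need to factor q^2 - 8 + q * (-7).
The factored form is (q + 1) * (q - 8).
e) (q + 1) * (q - 8)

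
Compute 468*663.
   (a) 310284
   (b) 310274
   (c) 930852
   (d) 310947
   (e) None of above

468 * 663 = 310284
a) 310284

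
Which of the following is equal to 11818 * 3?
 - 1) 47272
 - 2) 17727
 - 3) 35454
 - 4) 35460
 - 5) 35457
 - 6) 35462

11818 * 3 = 35454
3) 35454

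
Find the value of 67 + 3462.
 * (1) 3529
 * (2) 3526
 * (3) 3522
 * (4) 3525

67 + 3462 = 3529
1) 3529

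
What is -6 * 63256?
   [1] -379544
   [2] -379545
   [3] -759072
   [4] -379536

-6 * 63256 = -379536
4) -379536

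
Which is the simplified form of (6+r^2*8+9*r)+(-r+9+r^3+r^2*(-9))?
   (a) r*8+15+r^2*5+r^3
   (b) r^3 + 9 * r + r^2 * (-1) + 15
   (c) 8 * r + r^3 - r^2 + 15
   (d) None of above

Adding the polynomials and combining like terms:
(6 + r^2*8 + 9*r) + (-r + 9 + r^3 + r^2*(-9))
= 8 * r + r^3 - r^2 + 15
c) 8 * r + r^3 - r^2 + 15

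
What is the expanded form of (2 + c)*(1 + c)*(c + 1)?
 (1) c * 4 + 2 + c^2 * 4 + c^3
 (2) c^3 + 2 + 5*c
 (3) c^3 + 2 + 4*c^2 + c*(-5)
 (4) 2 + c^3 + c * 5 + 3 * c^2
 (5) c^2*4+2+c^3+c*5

Expanding (2 + c)*(1 + c)*(c + 1):
= c^2*4+2+c^3+c*5
5) c^2*4+2+c^3+c*5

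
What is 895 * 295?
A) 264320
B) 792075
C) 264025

895 * 295 = 264025
C) 264025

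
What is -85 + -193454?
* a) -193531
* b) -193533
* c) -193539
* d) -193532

-85 + -193454 = -193539
c) -193539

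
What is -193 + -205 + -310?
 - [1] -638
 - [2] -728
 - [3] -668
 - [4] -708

First: -193 + -205 = -398
Then: -398 + -310 = -708
4) -708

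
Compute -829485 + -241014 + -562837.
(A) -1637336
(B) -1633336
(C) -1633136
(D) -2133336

First: -829485 + -241014 = -1070499
Then: -1070499 + -562837 = -1633336
B) -1633336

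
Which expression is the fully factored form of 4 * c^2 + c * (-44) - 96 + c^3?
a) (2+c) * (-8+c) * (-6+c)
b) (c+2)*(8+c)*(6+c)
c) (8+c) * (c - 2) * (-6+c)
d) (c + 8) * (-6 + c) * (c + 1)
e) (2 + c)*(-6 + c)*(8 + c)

We need to factor 4 * c^2 + c * (-44) - 96 + c^3.
The factored form is (2 + c)*(-6 + c)*(8 + c).
e) (2 + c)*(-6 + c)*(8 + c)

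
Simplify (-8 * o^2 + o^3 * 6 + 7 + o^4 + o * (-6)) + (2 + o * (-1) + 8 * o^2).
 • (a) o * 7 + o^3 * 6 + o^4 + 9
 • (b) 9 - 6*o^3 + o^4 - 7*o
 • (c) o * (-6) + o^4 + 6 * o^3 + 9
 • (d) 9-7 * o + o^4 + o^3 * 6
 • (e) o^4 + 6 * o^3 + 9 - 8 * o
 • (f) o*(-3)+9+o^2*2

Adding the polynomials and combining like terms:
(-8*o^2 + o^3*6 + 7 + o^4 + o*(-6)) + (2 + o*(-1) + 8*o^2)
= 9-7 * o + o^4 + o^3 * 6
d) 9-7 * o + o^4 + o^3 * 6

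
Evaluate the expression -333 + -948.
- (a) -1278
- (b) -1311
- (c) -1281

-333 + -948 = -1281
c) -1281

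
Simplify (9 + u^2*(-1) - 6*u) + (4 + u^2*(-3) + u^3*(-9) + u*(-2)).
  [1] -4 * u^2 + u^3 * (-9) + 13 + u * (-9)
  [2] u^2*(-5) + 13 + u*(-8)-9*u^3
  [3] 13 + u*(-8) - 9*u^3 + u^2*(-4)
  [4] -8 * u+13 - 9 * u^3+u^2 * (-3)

Adding the polynomials and combining like terms:
(9 + u^2*(-1) - 6*u) + (4 + u^2*(-3) + u^3*(-9) + u*(-2))
= 13 + u*(-8) - 9*u^3 + u^2*(-4)
3) 13 + u*(-8) - 9*u^3 + u^2*(-4)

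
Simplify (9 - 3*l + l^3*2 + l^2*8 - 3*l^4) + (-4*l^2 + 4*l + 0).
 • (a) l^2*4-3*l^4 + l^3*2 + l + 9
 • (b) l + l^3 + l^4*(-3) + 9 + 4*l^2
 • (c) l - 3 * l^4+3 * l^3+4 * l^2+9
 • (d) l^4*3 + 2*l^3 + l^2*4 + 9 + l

Adding the polynomials and combining like terms:
(9 - 3*l + l^3*2 + l^2*8 - 3*l^4) + (-4*l^2 + 4*l + 0)
= l^2*4-3*l^4 + l^3*2 + l + 9
a) l^2*4-3*l^4 + l^3*2 + l + 9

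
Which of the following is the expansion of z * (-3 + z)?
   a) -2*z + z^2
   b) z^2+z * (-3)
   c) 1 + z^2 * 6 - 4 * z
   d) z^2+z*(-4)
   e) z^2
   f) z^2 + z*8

Expanding z * (-3 + z):
= z^2+z * (-3)
b) z^2+z * (-3)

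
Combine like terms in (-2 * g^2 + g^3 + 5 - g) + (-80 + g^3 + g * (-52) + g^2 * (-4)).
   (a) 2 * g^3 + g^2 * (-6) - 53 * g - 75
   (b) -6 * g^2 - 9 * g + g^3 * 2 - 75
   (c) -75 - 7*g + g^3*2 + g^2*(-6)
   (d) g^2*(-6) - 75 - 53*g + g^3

Adding the polynomials and combining like terms:
(-2*g^2 + g^3 + 5 - g) + (-80 + g^3 + g*(-52) + g^2*(-4))
= 2 * g^3 + g^2 * (-6) - 53 * g - 75
a) 2 * g^3 + g^2 * (-6) - 53 * g - 75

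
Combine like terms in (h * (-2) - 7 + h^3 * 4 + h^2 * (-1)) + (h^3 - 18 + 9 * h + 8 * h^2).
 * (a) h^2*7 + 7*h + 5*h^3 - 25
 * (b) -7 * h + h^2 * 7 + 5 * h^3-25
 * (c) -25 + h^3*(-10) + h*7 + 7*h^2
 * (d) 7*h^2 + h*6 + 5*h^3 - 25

Adding the polynomials and combining like terms:
(h*(-2) - 7 + h^3*4 + h^2*(-1)) + (h^3 - 18 + 9*h + 8*h^2)
= h^2*7 + 7*h + 5*h^3 - 25
a) h^2*7 + 7*h + 5*h^3 - 25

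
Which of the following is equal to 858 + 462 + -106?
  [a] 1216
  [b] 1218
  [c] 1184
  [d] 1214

First: 858 + 462 = 1320
Then: 1320 + -106 = 1214
d) 1214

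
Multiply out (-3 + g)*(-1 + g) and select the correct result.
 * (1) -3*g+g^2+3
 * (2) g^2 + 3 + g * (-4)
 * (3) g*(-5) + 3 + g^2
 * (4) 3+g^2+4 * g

Expanding (-3 + g)*(-1 + g):
= g^2 + 3 + g * (-4)
2) g^2 + 3 + g * (-4)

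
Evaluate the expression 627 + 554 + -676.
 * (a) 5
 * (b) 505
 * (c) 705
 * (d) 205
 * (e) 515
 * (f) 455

First: 627 + 554 = 1181
Then: 1181 + -676 = 505
b) 505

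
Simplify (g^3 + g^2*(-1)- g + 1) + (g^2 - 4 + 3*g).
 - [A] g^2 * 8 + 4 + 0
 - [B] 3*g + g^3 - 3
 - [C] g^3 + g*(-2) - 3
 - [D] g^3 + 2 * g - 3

Adding the polynomials and combining like terms:
(g^3 + g^2*(-1) - g + 1) + (g^2 - 4 + 3*g)
= g^3 + 2 * g - 3
D) g^3 + 2 * g - 3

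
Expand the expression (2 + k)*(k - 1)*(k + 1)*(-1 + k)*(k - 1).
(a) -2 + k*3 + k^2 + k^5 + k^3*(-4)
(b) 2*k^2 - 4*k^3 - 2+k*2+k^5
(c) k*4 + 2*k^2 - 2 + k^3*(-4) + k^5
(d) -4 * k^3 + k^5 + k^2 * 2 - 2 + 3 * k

Expanding (2 + k)*(k - 1)*(k + 1)*(-1 + k)*(k - 1):
= -4 * k^3 + k^5 + k^2 * 2 - 2 + 3 * k
d) -4 * k^3 + k^5 + k^2 * 2 - 2 + 3 * k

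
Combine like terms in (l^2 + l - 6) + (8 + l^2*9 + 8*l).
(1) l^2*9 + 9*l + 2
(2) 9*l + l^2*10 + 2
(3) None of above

Adding the polynomials and combining like terms:
(l^2 + l - 6) + (8 + l^2*9 + 8*l)
= 9*l + l^2*10 + 2
2) 9*l + l^2*10 + 2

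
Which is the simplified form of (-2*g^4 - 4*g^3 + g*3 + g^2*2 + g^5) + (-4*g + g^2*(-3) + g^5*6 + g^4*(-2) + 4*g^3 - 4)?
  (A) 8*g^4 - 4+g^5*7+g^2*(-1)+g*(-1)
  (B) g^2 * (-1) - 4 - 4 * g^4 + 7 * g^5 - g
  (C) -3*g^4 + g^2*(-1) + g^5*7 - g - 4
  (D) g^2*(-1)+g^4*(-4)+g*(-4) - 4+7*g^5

Adding the polynomials and combining like terms:
(-2*g^4 - 4*g^3 + g*3 + g^2*2 + g^5) + (-4*g + g^2*(-3) + g^5*6 + g^4*(-2) + 4*g^3 - 4)
= g^2 * (-1) - 4 - 4 * g^4 + 7 * g^5 - g
B) g^2 * (-1) - 4 - 4 * g^4 + 7 * g^5 - g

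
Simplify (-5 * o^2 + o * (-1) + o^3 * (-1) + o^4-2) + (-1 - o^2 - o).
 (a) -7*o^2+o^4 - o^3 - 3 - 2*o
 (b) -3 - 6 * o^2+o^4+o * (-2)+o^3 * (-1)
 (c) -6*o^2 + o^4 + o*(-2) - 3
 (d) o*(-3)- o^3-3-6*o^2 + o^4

Adding the polynomials and combining like terms:
(-5*o^2 + o*(-1) + o^3*(-1) + o^4 - 2) + (-1 - o^2 - o)
= -3 - 6 * o^2+o^4+o * (-2)+o^3 * (-1)
b) -3 - 6 * o^2+o^4+o * (-2)+o^3 * (-1)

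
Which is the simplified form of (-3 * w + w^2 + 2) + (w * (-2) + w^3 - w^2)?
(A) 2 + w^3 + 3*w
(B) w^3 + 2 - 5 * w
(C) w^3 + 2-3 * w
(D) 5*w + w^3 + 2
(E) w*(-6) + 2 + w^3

Adding the polynomials and combining like terms:
(-3*w + w^2 + 2) + (w*(-2) + w^3 - w^2)
= w^3 + 2 - 5 * w
B) w^3 + 2 - 5 * w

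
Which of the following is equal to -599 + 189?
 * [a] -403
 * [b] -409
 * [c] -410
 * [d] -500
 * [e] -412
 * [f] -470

-599 + 189 = -410
c) -410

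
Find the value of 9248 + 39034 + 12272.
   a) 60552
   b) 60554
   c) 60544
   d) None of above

First: 9248 + 39034 = 48282
Then: 48282 + 12272 = 60554
b) 60554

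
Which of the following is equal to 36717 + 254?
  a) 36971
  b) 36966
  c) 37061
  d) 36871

36717 + 254 = 36971
a) 36971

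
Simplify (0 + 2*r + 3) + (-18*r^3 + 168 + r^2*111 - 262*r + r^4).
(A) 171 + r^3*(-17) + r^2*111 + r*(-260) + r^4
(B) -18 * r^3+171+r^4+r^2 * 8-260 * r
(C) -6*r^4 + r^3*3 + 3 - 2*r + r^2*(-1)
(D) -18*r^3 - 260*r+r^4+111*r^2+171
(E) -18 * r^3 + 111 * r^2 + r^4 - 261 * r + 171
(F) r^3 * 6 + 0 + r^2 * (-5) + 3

Adding the polynomials and combining like terms:
(0 + 2*r + 3) + (-18*r^3 + 168 + r^2*111 - 262*r + r^4)
= -18*r^3 - 260*r+r^4+111*r^2+171
D) -18*r^3 - 260*r+r^4+111*r^2+171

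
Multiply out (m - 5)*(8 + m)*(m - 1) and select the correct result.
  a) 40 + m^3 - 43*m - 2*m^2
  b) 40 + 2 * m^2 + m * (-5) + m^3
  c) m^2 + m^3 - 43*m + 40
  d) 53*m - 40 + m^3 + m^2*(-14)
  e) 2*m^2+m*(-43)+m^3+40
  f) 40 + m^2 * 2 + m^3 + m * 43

Expanding (m - 5)*(8 + m)*(m - 1):
= 2*m^2+m*(-43)+m^3+40
e) 2*m^2+m*(-43)+m^3+40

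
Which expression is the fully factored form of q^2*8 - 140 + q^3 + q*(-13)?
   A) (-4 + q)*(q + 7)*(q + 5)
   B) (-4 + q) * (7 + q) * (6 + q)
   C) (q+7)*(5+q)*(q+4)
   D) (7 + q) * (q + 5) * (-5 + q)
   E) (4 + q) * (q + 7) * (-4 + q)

We need to factor q^2*8 - 140 + q^3 + q*(-13).
The factored form is (-4 + q)*(q + 7)*(q + 5).
A) (-4 + q)*(q + 7)*(q + 5)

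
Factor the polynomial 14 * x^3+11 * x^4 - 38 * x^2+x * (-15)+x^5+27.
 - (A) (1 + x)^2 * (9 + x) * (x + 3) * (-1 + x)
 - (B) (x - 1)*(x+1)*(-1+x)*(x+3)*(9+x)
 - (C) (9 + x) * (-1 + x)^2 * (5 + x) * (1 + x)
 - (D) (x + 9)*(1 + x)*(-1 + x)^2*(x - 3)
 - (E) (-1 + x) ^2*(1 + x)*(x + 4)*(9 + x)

We need to factor 14 * x^3+11 * x^4 - 38 * x^2+x * (-15)+x^5+27.
The factored form is (x - 1)*(x+1)*(-1+x)*(x+3)*(9+x).
B) (x - 1)*(x+1)*(-1+x)*(x+3)*(9+x)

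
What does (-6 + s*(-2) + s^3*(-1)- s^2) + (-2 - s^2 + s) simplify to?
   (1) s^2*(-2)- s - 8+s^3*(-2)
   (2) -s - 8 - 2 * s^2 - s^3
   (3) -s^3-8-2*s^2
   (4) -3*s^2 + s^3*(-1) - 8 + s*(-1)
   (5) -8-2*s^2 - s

Adding the polynomials and combining like terms:
(-6 + s*(-2) + s^3*(-1) - s^2) + (-2 - s^2 + s)
= -s - 8 - 2 * s^2 - s^3
2) -s - 8 - 2 * s^2 - s^3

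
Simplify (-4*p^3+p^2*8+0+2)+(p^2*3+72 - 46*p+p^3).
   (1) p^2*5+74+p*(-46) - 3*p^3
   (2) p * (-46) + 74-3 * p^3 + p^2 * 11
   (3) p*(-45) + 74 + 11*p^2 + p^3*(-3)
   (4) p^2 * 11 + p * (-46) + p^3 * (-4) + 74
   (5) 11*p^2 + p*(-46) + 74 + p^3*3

Adding the polynomials and combining like terms:
(-4*p^3 + p^2*8 + 0 + 2) + (p^2*3 + 72 - 46*p + p^3)
= p * (-46) + 74-3 * p^3 + p^2 * 11
2) p * (-46) + 74-3 * p^3 + p^2 * 11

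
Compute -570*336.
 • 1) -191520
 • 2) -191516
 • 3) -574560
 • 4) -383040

-570 * 336 = -191520
1) -191520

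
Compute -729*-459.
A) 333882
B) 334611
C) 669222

-729 * -459 = 334611
B) 334611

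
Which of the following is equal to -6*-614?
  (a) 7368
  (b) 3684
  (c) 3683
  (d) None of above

-6 * -614 = 3684
b) 3684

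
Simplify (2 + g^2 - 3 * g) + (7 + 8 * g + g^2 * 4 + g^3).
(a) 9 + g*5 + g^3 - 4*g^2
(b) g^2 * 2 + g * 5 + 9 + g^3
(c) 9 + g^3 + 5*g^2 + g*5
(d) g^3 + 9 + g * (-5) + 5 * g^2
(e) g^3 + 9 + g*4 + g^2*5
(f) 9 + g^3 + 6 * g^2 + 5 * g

Adding the polynomials and combining like terms:
(2 + g^2 - 3*g) + (7 + 8*g + g^2*4 + g^3)
= 9 + g^3 + 5*g^2 + g*5
c) 9 + g^3 + 5*g^2 + g*5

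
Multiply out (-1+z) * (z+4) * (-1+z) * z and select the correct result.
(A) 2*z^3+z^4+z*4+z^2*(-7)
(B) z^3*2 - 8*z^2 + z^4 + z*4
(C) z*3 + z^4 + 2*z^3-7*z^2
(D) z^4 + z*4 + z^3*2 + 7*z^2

Expanding (-1+z) * (z+4) * (-1+z) * z:
= 2*z^3+z^4+z*4+z^2*(-7)
A) 2*z^3+z^4+z*4+z^2*(-7)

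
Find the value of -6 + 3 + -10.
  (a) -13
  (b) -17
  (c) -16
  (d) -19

First: -6 + 3 = -3
Then: -3 + -10 = -13
a) -13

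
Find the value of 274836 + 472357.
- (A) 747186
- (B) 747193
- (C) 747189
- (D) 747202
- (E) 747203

274836 + 472357 = 747193
B) 747193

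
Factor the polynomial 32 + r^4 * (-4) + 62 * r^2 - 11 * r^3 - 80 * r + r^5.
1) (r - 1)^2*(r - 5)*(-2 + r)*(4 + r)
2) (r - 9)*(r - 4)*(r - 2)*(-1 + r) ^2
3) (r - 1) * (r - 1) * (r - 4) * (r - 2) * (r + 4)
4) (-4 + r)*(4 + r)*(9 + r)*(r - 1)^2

We need to factor 32 + r^4 * (-4) + 62 * r^2 - 11 * r^3 - 80 * r + r^5.
The factored form is (r - 1) * (r - 1) * (r - 4) * (r - 2) * (r + 4).
3) (r - 1) * (r - 1) * (r - 4) * (r - 2) * (r + 4)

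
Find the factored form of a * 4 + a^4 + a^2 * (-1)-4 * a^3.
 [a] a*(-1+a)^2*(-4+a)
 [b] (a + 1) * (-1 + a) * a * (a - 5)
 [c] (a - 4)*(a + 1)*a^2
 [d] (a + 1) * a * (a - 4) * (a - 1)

We need to factor a * 4 + a^4 + a^2 * (-1)-4 * a^3.
The factored form is (a + 1) * a * (a - 4) * (a - 1).
d) (a + 1) * a * (a - 4) * (a - 1)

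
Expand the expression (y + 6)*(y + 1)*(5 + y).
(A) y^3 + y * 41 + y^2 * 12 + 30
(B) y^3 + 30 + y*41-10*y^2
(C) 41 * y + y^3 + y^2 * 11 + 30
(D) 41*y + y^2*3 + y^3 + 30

Expanding (y + 6)*(y + 1)*(5 + y):
= y^3 + y * 41 + y^2 * 12 + 30
A) y^3 + y * 41 + y^2 * 12 + 30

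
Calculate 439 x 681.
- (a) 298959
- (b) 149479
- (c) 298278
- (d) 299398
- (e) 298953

439 * 681 = 298959
a) 298959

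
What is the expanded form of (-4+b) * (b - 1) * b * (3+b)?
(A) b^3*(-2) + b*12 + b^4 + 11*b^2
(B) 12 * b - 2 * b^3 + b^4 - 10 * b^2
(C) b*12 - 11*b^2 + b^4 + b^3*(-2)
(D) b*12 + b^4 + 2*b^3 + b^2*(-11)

Expanding (-4+b) * (b - 1) * b * (3+b):
= b*12 - 11*b^2 + b^4 + b^3*(-2)
C) b*12 - 11*b^2 + b^4 + b^3*(-2)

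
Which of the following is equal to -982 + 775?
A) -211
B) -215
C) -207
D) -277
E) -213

-982 + 775 = -207
C) -207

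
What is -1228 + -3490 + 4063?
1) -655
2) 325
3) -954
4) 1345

First: -1228 + -3490 = -4718
Then: -4718 + 4063 = -655
1) -655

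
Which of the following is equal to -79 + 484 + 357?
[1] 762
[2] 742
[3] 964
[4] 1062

First: -79 + 484 = 405
Then: 405 + 357 = 762
1) 762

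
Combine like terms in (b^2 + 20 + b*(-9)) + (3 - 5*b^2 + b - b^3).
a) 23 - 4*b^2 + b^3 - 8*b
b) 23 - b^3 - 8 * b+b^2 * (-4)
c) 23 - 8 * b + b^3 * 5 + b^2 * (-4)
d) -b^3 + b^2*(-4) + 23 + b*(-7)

Adding the polynomials and combining like terms:
(b^2 + 20 + b*(-9)) + (3 - 5*b^2 + b - b^3)
= 23 - b^3 - 8 * b+b^2 * (-4)
b) 23 - b^3 - 8 * b+b^2 * (-4)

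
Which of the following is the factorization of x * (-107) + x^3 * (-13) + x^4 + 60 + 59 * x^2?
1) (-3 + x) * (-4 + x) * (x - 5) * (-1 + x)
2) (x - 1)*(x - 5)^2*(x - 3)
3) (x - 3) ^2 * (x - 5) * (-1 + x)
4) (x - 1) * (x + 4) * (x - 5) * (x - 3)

We need to factor x * (-107) + x^3 * (-13) + x^4 + 60 + 59 * x^2.
The factored form is (-3 + x) * (-4 + x) * (x - 5) * (-1 + x).
1) (-3 + x) * (-4 + x) * (x - 5) * (-1 + x)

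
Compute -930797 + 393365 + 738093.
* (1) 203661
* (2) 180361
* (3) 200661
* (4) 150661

First: -930797 + 393365 = -537432
Then: -537432 + 738093 = 200661
3) 200661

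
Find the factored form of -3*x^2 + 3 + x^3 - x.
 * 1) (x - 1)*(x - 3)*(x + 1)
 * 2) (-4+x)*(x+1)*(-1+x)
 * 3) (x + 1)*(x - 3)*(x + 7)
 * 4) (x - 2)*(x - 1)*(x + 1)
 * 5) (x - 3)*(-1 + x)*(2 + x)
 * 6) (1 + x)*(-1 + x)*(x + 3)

We need to factor -3*x^2 + 3 + x^3 - x.
The factored form is (x - 1)*(x - 3)*(x + 1).
1) (x - 1)*(x - 3)*(x + 1)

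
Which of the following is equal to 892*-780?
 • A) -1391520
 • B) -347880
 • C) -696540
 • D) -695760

892 * -780 = -695760
D) -695760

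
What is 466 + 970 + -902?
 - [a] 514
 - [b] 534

First: 466 + 970 = 1436
Then: 1436 + -902 = 534
b) 534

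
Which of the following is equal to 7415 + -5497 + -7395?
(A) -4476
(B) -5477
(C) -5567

First: 7415 + -5497 = 1918
Then: 1918 + -7395 = -5477
B) -5477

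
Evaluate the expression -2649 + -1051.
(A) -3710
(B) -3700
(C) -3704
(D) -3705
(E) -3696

-2649 + -1051 = -3700
B) -3700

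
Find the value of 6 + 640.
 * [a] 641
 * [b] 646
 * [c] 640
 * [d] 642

6 + 640 = 646
b) 646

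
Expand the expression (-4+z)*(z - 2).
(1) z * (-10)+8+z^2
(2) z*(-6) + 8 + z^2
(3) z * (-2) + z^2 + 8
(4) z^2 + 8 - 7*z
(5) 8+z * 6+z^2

Expanding (-4+z)*(z - 2):
= z*(-6) + 8 + z^2
2) z*(-6) + 8 + z^2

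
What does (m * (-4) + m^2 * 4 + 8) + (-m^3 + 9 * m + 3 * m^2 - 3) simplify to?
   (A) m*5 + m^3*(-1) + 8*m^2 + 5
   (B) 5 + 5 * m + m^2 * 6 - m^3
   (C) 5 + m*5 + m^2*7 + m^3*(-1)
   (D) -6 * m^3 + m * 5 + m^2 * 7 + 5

Adding the polynomials and combining like terms:
(m*(-4) + m^2*4 + 8) + (-m^3 + 9*m + 3*m^2 - 3)
= 5 + m*5 + m^2*7 + m^3*(-1)
C) 5 + m*5 + m^2*7 + m^3*(-1)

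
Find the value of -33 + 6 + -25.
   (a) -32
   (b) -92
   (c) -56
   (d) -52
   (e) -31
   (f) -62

First: -33 + 6 = -27
Then: -27 + -25 = -52
d) -52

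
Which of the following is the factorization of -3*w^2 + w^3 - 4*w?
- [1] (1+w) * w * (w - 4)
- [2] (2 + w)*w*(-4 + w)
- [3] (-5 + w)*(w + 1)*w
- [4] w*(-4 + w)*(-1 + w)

We need to factor -3*w^2 + w^3 - 4*w.
The factored form is (1+w) * w * (w - 4).
1) (1+w) * w * (w - 4)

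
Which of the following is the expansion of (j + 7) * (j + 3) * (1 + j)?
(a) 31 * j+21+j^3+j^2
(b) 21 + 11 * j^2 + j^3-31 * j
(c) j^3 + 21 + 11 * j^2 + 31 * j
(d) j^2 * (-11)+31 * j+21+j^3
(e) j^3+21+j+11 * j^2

Expanding (j + 7) * (j + 3) * (1 + j):
= j^3 + 21 + 11 * j^2 + 31 * j
c) j^3 + 21 + 11 * j^2 + 31 * j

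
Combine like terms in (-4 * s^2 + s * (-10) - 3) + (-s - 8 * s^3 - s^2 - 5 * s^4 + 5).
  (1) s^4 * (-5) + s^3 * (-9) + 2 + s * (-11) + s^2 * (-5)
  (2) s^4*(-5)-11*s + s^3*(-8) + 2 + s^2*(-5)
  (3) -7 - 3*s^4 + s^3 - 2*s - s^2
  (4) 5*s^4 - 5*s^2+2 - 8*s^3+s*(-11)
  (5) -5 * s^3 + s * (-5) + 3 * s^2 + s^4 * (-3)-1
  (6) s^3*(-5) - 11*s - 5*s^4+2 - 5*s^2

Adding the polynomials and combining like terms:
(-4*s^2 + s*(-10) - 3) + (-s - 8*s^3 - s^2 - 5*s^4 + 5)
= s^4*(-5)-11*s + s^3*(-8) + 2 + s^2*(-5)
2) s^4*(-5)-11*s + s^3*(-8) + 2 + s^2*(-5)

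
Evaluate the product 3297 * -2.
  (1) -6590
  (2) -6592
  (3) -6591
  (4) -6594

3297 * -2 = -6594
4) -6594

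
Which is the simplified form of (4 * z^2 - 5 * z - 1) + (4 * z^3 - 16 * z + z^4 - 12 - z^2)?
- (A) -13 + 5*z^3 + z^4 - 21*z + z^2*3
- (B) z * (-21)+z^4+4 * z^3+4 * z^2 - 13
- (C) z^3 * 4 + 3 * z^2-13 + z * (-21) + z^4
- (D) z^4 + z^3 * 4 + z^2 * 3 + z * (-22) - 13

Adding the polynomials and combining like terms:
(4*z^2 - 5*z - 1) + (4*z^3 - 16*z + z^4 - 12 - z^2)
= z^3 * 4 + 3 * z^2-13 + z * (-21) + z^4
C) z^3 * 4 + 3 * z^2-13 + z * (-21) + z^4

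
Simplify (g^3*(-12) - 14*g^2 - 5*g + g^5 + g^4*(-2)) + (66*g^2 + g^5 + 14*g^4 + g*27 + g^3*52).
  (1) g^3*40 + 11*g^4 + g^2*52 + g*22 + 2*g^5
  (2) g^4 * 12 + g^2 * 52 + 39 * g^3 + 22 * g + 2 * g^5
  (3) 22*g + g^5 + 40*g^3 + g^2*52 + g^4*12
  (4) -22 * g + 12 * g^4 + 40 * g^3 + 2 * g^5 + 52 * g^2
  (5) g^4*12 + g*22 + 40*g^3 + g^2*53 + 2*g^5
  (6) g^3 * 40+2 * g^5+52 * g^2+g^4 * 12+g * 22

Adding the polynomials and combining like terms:
(g^3*(-12) - 14*g^2 - 5*g + g^5 + g^4*(-2)) + (66*g^2 + g^5 + 14*g^4 + g*27 + g^3*52)
= g^3 * 40+2 * g^5+52 * g^2+g^4 * 12+g * 22
6) g^3 * 40+2 * g^5+52 * g^2+g^4 * 12+g * 22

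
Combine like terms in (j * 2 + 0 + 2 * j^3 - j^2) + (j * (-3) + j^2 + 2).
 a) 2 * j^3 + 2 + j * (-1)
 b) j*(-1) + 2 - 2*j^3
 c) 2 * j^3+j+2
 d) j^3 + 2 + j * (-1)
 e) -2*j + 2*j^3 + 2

Adding the polynomials and combining like terms:
(j*2 + 0 + 2*j^3 - j^2) + (j*(-3) + j^2 + 2)
= 2 * j^3 + 2 + j * (-1)
a) 2 * j^3 + 2 + j * (-1)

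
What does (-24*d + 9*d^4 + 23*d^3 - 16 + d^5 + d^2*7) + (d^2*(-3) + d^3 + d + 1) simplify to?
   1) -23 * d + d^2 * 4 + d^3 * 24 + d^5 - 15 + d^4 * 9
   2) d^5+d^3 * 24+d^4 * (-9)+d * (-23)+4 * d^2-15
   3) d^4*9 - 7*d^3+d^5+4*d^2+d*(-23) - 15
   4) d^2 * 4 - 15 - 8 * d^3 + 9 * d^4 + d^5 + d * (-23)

Adding the polynomials and combining like terms:
(-24*d + 9*d^4 + 23*d^3 - 16 + d^5 + d^2*7) + (d^2*(-3) + d^3 + d + 1)
= -23 * d + d^2 * 4 + d^3 * 24 + d^5 - 15 + d^4 * 9
1) -23 * d + d^2 * 4 + d^3 * 24 + d^5 - 15 + d^4 * 9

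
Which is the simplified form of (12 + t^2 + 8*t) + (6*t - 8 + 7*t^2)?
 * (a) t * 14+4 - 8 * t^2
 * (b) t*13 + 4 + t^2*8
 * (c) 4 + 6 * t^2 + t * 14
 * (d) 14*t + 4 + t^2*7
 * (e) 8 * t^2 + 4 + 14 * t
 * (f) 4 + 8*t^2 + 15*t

Adding the polynomials and combining like terms:
(12 + t^2 + 8*t) + (6*t - 8 + 7*t^2)
= 8 * t^2 + 4 + 14 * t
e) 8 * t^2 + 4 + 14 * t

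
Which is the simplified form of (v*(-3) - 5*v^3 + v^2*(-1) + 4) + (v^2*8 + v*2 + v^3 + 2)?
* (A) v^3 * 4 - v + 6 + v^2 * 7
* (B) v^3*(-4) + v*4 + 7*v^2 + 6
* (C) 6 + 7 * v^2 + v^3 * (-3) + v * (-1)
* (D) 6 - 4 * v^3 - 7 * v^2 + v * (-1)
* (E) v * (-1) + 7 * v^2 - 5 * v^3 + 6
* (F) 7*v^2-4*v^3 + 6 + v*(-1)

Adding the polynomials and combining like terms:
(v*(-3) - 5*v^3 + v^2*(-1) + 4) + (v^2*8 + v*2 + v^3 + 2)
= 7*v^2-4*v^3 + 6 + v*(-1)
F) 7*v^2-4*v^3 + 6 + v*(-1)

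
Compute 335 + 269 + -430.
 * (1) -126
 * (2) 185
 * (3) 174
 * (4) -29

First: 335 + 269 = 604
Then: 604 + -430 = 174
3) 174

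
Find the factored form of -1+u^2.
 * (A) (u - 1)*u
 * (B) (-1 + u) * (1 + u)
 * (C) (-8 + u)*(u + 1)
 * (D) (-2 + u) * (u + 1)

We need to factor -1+u^2.
The factored form is (-1 + u) * (1 + u).
B) (-1 + u) * (1 + u)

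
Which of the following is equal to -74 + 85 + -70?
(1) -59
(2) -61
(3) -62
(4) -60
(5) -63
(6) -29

First: -74 + 85 = 11
Then: 11 + -70 = -59
1) -59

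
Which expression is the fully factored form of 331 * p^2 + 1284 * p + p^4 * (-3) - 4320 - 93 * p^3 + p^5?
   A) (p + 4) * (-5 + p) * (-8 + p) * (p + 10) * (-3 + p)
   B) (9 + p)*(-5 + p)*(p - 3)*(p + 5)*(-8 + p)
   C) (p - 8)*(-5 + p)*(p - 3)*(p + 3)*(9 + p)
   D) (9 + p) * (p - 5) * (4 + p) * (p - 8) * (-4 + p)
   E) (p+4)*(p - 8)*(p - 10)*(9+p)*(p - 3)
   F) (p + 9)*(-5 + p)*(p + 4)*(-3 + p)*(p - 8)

We need to factor 331 * p^2 + 1284 * p + p^4 * (-3) - 4320 - 93 * p^3 + p^5.
The factored form is (p + 9)*(-5 + p)*(p + 4)*(-3 + p)*(p - 8).
F) (p + 9)*(-5 + p)*(p + 4)*(-3 + p)*(p - 8)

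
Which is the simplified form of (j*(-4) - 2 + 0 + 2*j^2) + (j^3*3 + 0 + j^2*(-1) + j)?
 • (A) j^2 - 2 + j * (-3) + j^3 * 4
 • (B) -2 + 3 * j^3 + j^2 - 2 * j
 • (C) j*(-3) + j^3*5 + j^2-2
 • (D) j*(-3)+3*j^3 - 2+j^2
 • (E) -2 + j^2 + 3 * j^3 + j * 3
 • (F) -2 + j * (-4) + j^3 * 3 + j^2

Adding the polynomials and combining like terms:
(j*(-4) - 2 + 0 + 2*j^2) + (j^3*3 + 0 + j^2*(-1) + j)
= j*(-3)+3*j^3 - 2+j^2
D) j*(-3)+3*j^3 - 2+j^2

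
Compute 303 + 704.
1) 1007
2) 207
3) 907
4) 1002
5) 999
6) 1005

303 + 704 = 1007
1) 1007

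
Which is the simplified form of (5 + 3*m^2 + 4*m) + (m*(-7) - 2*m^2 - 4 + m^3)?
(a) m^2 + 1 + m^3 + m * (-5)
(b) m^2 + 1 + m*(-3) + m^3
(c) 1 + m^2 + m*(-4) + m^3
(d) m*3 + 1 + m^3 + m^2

Adding the polynomials and combining like terms:
(5 + 3*m^2 + 4*m) + (m*(-7) - 2*m^2 - 4 + m^3)
= m^2 + 1 + m*(-3) + m^3
b) m^2 + 1 + m*(-3) + m^3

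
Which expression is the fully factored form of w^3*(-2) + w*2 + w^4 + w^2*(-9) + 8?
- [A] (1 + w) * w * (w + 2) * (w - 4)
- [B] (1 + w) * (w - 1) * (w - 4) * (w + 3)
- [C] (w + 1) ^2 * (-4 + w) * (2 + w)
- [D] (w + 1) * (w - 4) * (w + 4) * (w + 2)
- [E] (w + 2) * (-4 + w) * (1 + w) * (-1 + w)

We need to factor w^3*(-2) + w*2 + w^4 + w^2*(-9) + 8.
The factored form is (w + 2) * (-4 + w) * (1 + w) * (-1 + w).
E) (w + 2) * (-4 + w) * (1 + w) * (-1 + w)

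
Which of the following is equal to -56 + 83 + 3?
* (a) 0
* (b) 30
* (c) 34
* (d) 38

First: -56 + 83 = 27
Then: 27 + 3 = 30
b) 30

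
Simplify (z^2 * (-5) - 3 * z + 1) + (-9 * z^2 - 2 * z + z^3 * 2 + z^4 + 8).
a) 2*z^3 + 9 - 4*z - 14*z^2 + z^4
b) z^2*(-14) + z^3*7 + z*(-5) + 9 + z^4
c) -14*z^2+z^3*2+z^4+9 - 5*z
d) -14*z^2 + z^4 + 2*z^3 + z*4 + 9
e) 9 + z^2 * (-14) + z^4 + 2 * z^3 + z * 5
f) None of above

Adding the polynomials and combining like terms:
(z^2*(-5) - 3*z + 1) + (-9*z^2 - 2*z + z^3*2 + z^4 + 8)
= -14*z^2+z^3*2+z^4+9 - 5*z
c) -14*z^2+z^3*2+z^4+9 - 5*z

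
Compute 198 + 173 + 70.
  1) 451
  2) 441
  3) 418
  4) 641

First: 198 + 173 = 371
Then: 371 + 70 = 441
2) 441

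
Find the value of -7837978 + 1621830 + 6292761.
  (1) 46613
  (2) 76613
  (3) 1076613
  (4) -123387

First: -7837978 + 1621830 = -6216148
Then: -6216148 + 6292761 = 76613
2) 76613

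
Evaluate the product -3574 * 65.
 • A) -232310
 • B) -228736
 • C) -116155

-3574 * 65 = -232310
A) -232310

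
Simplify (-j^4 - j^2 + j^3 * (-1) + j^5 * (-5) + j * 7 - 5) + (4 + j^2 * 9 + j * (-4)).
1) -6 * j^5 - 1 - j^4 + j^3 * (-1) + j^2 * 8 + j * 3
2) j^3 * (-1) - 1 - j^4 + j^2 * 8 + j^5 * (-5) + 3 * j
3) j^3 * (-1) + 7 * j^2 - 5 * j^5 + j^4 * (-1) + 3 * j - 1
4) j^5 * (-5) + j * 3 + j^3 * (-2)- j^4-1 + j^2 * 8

Adding the polynomials and combining like terms:
(-j^4 - j^2 + j^3*(-1) + j^5*(-5) + j*7 - 5) + (4 + j^2*9 + j*(-4))
= j^3 * (-1) - 1 - j^4 + j^2 * 8 + j^5 * (-5) + 3 * j
2) j^3 * (-1) - 1 - j^4 + j^2 * 8 + j^5 * (-5) + 3 * j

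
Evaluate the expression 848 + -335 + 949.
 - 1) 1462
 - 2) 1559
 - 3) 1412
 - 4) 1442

First: 848 + -335 = 513
Then: 513 + 949 = 1462
1) 1462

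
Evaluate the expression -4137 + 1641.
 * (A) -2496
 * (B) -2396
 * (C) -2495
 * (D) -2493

-4137 + 1641 = -2496
A) -2496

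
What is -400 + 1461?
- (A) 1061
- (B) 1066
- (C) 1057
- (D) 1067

-400 + 1461 = 1061
A) 1061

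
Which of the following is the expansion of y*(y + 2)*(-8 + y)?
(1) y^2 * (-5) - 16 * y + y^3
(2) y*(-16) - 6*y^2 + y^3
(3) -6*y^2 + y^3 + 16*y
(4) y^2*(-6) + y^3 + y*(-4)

Expanding y*(y + 2)*(-8 + y):
= y*(-16) - 6*y^2 + y^3
2) y*(-16) - 6*y^2 + y^3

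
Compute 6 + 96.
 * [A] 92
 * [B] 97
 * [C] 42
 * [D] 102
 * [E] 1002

6 + 96 = 102
D) 102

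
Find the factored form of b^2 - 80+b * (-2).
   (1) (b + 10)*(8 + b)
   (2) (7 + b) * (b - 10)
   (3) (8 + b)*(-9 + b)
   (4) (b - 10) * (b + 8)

We need to factor b^2 - 80+b * (-2).
The factored form is (b - 10) * (b + 8).
4) (b - 10) * (b + 8)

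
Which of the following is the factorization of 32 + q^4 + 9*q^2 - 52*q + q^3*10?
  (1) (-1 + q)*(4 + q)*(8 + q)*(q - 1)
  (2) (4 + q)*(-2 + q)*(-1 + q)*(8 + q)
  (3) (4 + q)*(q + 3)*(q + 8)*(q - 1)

We need to factor 32 + q^4 + 9*q^2 - 52*q + q^3*10.
The factored form is (-1 + q)*(4 + q)*(8 + q)*(q - 1).
1) (-1 + q)*(4 + q)*(8 + q)*(q - 1)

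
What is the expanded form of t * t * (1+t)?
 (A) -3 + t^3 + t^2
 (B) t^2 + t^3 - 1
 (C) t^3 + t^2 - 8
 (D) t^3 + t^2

Expanding t * t * (1+t):
= t^3 + t^2
D) t^3 + t^2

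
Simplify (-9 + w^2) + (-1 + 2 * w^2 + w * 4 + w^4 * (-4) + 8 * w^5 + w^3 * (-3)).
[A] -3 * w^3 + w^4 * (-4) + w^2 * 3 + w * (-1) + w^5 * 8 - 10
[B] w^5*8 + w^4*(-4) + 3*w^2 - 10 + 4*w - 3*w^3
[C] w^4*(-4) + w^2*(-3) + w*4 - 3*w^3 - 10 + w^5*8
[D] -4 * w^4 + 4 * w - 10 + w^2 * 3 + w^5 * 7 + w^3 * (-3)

Adding the polynomials and combining like terms:
(-9 + w^2) + (-1 + 2*w^2 + w*4 + w^4*(-4) + 8*w^5 + w^3*(-3))
= w^5*8 + w^4*(-4) + 3*w^2 - 10 + 4*w - 3*w^3
B) w^5*8 + w^4*(-4) + 3*w^2 - 10 + 4*w - 3*w^3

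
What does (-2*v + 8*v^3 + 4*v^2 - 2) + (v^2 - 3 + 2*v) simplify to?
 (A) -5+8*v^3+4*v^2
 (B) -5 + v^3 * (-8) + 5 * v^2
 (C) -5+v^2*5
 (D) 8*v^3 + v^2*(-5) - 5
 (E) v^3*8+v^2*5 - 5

Adding the polynomials and combining like terms:
(-2*v + 8*v^3 + 4*v^2 - 2) + (v^2 - 3 + 2*v)
= v^3*8+v^2*5 - 5
E) v^3*8+v^2*5 - 5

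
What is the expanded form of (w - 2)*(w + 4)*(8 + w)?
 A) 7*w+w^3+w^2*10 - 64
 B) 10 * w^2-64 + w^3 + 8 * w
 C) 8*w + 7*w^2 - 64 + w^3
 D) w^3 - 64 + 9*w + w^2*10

Expanding (w - 2)*(w + 4)*(8 + w):
= 10 * w^2-64 + w^3 + 8 * w
B) 10 * w^2-64 + w^3 + 8 * w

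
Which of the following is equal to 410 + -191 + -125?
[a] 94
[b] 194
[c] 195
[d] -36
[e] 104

First: 410 + -191 = 219
Then: 219 + -125 = 94
a) 94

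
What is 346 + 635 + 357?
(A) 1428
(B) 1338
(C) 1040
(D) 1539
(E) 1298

First: 346 + 635 = 981
Then: 981 + 357 = 1338
B) 1338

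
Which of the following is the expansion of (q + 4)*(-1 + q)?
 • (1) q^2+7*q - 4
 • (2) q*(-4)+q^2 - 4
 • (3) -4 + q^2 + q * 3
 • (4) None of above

Expanding (q + 4)*(-1 + q):
= -4 + q^2 + q * 3
3) -4 + q^2 + q * 3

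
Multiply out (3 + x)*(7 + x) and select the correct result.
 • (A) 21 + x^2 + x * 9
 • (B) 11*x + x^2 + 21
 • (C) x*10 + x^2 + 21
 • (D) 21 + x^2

Expanding (3 + x)*(7 + x):
= x*10 + x^2 + 21
C) x*10 + x^2 + 21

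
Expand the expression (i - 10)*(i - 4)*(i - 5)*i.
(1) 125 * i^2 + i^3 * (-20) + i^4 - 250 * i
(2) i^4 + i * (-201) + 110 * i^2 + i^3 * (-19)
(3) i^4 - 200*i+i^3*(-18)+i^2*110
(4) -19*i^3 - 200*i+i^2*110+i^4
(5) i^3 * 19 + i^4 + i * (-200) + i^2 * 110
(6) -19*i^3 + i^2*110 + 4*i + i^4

Expanding (i - 10)*(i - 4)*(i - 5)*i:
= -19*i^3 - 200*i+i^2*110+i^4
4) -19*i^3 - 200*i+i^2*110+i^4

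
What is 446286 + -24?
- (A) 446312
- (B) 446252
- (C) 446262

446286 + -24 = 446262
C) 446262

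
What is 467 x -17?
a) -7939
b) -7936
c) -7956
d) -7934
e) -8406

467 * -17 = -7939
a) -7939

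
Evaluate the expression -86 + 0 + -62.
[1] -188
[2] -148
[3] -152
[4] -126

First: -86 + 0 = -86
Then: -86 + -62 = -148
2) -148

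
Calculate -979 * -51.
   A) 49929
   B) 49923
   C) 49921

-979 * -51 = 49929
A) 49929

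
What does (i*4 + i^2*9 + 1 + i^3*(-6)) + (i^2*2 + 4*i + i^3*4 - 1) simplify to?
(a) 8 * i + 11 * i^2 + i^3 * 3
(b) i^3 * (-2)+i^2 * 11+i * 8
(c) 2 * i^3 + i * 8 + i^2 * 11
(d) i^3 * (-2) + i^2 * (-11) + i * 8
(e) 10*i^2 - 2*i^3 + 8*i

Adding the polynomials and combining like terms:
(i*4 + i^2*9 + 1 + i^3*(-6)) + (i^2*2 + 4*i + i^3*4 - 1)
= i^3 * (-2)+i^2 * 11+i * 8
b) i^3 * (-2)+i^2 * 11+i * 8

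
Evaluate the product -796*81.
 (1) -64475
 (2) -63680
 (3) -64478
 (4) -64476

-796 * 81 = -64476
4) -64476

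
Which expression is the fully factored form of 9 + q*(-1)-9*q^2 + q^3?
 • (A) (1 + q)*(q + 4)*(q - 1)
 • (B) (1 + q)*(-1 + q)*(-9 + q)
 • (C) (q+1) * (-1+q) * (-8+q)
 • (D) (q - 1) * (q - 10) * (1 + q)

We need to factor 9 + q*(-1)-9*q^2 + q^3.
The factored form is (1 + q)*(-1 + q)*(-9 + q).
B) (1 + q)*(-1 + q)*(-9 + q)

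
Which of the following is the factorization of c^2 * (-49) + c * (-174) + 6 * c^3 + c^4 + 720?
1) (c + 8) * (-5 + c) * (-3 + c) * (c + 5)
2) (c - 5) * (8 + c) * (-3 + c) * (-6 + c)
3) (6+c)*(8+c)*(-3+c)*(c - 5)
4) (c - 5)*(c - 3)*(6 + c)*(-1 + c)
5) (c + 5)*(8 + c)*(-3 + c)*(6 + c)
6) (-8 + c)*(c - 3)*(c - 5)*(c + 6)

We need to factor c^2 * (-49) + c * (-174) + 6 * c^3 + c^4 + 720.
The factored form is (6+c)*(8+c)*(-3+c)*(c - 5).
3) (6+c)*(8+c)*(-3+c)*(c - 5)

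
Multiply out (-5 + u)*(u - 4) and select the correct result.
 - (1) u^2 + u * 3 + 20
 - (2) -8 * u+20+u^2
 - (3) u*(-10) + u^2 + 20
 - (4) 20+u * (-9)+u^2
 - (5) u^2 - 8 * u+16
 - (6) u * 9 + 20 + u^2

Expanding (-5 + u)*(u - 4):
= 20+u * (-9)+u^2
4) 20+u * (-9)+u^2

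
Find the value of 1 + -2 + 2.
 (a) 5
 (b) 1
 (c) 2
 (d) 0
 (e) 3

First: 1 + -2 = -1
Then: -1 + 2 = 1
b) 1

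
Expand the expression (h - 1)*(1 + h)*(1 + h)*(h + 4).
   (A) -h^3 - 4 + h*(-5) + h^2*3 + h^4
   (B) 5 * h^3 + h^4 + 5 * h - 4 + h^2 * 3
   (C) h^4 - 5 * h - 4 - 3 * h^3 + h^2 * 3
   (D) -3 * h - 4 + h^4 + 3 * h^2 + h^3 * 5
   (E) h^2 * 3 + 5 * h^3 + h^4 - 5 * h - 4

Expanding (h - 1)*(1 + h)*(1 + h)*(h + 4):
= h^2 * 3 + 5 * h^3 + h^4 - 5 * h - 4
E) h^2 * 3 + 5 * h^3 + h^4 - 5 * h - 4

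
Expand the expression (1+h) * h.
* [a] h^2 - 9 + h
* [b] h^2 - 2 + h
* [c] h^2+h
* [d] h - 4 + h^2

Expanding (1+h) * h:
= h^2+h
c) h^2+h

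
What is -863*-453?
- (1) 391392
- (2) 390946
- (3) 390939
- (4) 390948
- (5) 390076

-863 * -453 = 390939
3) 390939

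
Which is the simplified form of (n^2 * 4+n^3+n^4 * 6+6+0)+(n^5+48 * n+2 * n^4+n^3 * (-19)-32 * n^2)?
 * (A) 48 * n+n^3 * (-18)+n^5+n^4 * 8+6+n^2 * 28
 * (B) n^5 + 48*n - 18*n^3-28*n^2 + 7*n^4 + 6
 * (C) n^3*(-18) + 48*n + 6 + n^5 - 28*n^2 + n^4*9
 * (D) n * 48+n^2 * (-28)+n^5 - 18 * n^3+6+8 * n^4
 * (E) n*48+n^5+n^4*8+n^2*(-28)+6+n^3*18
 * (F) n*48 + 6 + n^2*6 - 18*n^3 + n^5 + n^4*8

Adding the polynomials and combining like terms:
(n^2*4 + n^3 + n^4*6 + 6 + 0) + (n^5 + 48*n + 2*n^4 + n^3*(-19) - 32*n^2)
= n * 48+n^2 * (-28)+n^5 - 18 * n^3+6+8 * n^4
D) n * 48+n^2 * (-28)+n^5 - 18 * n^3+6+8 * n^4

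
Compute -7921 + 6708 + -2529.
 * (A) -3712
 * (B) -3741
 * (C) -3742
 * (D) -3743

First: -7921 + 6708 = -1213
Then: -1213 + -2529 = -3742
C) -3742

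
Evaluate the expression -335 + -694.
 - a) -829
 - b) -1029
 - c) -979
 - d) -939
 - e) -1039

-335 + -694 = -1029
b) -1029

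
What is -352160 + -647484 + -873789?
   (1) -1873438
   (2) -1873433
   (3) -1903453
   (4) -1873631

First: -352160 + -647484 = -999644
Then: -999644 + -873789 = -1873433
2) -1873433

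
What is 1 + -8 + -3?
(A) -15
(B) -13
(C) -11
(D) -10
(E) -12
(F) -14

First: 1 + -8 = -7
Then: -7 + -3 = -10
D) -10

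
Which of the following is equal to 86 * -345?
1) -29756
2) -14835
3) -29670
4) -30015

86 * -345 = -29670
3) -29670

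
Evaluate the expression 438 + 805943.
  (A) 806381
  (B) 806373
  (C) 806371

438 + 805943 = 806381
A) 806381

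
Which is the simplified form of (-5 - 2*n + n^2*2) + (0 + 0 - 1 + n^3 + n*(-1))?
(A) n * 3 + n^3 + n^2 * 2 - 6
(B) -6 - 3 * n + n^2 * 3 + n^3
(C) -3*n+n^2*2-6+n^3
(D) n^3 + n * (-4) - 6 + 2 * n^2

Adding the polynomials and combining like terms:
(-5 - 2*n + n^2*2) + (0 + 0 - 1 + n^3 + n*(-1))
= -3*n+n^2*2-6+n^3
C) -3*n+n^2*2-6+n^3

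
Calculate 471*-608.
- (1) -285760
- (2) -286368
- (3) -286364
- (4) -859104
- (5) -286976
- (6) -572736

471 * -608 = -286368
2) -286368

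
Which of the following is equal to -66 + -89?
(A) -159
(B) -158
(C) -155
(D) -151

-66 + -89 = -155
C) -155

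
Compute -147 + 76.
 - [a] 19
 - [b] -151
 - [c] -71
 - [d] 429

-147 + 76 = -71
c) -71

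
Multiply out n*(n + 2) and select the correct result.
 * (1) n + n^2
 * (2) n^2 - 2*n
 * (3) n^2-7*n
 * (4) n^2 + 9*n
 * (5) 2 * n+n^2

Expanding n*(n + 2):
= 2 * n+n^2
5) 2 * n+n^2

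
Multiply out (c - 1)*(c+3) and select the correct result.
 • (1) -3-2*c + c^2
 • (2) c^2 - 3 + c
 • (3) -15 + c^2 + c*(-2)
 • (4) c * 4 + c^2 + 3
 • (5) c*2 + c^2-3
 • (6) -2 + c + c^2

Expanding (c - 1)*(c+3):
= c*2 + c^2-3
5) c*2 + c^2-3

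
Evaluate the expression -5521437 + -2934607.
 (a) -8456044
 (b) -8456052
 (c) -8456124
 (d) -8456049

-5521437 + -2934607 = -8456044
a) -8456044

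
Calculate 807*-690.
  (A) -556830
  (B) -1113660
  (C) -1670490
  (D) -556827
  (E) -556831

807 * -690 = -556830
A) -556830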